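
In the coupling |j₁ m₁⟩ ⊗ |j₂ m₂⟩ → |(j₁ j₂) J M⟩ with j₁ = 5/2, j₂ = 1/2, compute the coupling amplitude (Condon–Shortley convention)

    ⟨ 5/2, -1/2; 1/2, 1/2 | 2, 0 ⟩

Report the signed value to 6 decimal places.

√[5·1!4!0!/6! · 2!3!1!0!2!2!] = √(8)
  +(−1)^1/∏(1,0,2,0,2,0)! = -1/4  (running -1/4)
⟨..|..⟩ = √(8)·(-1/4) = -0.707107

−√(1/2) ≈ -0.707107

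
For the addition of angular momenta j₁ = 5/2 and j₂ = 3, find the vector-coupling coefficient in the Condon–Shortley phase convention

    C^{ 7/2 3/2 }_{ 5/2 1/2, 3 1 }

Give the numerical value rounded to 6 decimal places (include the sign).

−√(5/21) = -0.487950

j₁+j₂−J=2  J+j₁−j₂=3  J−j₁+j₂=4  j₁+j₂+J+1=10
(j₁±m₁, j₂±m₂, J±M) = (3,2,4,2,5,2)
P² = 3072/35
sum k=0..2:
  [0] +1/96 = 1/96
  [1] −1/12 = -1/12
  [2] +1/48 = 1/48
S = -5/96
C² = P²·S² = 5/21 ; C = -0.487950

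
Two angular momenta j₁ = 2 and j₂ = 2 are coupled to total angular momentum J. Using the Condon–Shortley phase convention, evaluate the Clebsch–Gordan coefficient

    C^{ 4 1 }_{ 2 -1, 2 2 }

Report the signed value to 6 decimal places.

+√(1/14) = +0.267261

j₁+j₂−J=0  J+j₁−j₂=4  J−j₁+j₂=4  j₁+j₂+J+1=9
(j₁±m₁, j₂±m₂, J±M) = (1,3,4,0,5,3)
P² = 10368/7
sum k=0..0:
  [0] +1/144 = 1/144
S = 1/144
C² = P²·S² = 1/14 ; C = +0.267261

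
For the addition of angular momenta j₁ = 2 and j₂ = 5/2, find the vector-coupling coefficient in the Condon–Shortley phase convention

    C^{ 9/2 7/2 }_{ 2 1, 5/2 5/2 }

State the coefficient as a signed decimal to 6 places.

triangle: 0!*4!*5!/10! = 2880/3628800
(j±m)!: 3!*1!*5!*0!*8!*1! = 29030400
prefactor² = (2J+1)*Δ*N² = 230400
  k=0: +1/(0!*0!*1!*5!*3!*0!) = 1/720
Σ = 1/720  ⇒  CG² = 230400*1/720² = 4/9
CG = +√(4/9) = +0.666667

+0.666667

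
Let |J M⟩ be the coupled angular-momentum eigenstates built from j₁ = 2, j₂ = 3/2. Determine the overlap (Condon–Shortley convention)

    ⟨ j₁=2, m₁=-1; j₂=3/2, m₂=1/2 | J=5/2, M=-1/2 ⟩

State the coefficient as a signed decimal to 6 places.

j₁+j₂−J=1  J+j₁−j₂=3  J−j₁+j₂=2  j₁+j₂+J+1=7
(j₁±m₁, j₂±m₂, J±M) = (1,3,2,1,2,3)
P² = 72/35
sum k=0..1:
  [0] +1/12 = 1/12
  [1] −1/2 = -1/2
S = -5/12
C² = P²·S² = 5/14 ; C = -0.597614

−√(5/14) ≈ -0.597614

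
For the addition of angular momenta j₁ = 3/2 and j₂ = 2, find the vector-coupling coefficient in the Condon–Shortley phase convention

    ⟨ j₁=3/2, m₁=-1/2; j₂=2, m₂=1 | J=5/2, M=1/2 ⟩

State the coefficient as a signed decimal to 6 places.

−√(5/14) = -0.597614

√[6·1!2!3!/7! · 1!2!3!1!3!2!] = √(72/35)
  +(−1)^0/∏(0,1,2,3,0,0)! = 1/12  (running 1/12)
  +(−1)^1/∏(1,0,1,2,1,1)! = -1/2  (running -5/12)
⟨..|..⟩ = √(72/35)·(-5/12) = -0.597614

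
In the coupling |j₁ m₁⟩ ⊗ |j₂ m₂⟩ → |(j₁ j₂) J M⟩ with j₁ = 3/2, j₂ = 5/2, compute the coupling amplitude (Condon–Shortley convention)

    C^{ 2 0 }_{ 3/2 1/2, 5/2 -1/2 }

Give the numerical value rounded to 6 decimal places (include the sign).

−√(1/14) ≈ -0.267261

√[5·2!1!3!/7! · 2!1!2!3!2!2!] = √(8/7)
  +(−1)^0/∏(0,2,1,2,0,1)! = 1/4  (running 1/4)
  +(−1)^1/∏(1,1,0,1,1,2)! = -1/2  (running -1/4)
⟨..|..⟩ = √(8/7)·(-1/4) = -0.267261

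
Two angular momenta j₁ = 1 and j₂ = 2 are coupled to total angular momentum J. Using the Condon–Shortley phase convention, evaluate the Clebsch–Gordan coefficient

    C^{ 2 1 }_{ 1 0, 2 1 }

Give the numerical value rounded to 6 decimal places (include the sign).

-0.408248  (= −√(1/6))

triangle: 1!*1!*3!/6! = 6/720
(j±m)!: 1!*1!*3!*1!*3!*1! = 36
prefactor² = (2J+1)*Δ*N² = 3/2
  k=0: +1/(0!*1!*1!*3!*0!*0!) = 1/6
  k=1: −1/(1!*0!*0!*2!*1!*1!) = -1/2
Σ = -1/3  ⇒  CG² = 3/2*(-1/3)² = 1/6
CG = −√(1/6) = -0.408248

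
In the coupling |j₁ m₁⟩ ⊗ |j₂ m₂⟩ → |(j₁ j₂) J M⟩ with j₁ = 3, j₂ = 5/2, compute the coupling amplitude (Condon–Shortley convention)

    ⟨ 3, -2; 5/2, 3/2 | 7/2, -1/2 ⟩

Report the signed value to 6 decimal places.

+√(20/63) ≈ +0.563436

√[8·2!4!3!/10! · 1!5!4!1!3!4!] = √(9216/35)
  +(−1)^1/∏(1,1,4,3,0,0)! = -1/144  (running -1/144)
  +(−1)^2/∏(2,0,3,2,1,1)! = 1/24  (running 5/144)
⟨..|..⟩ = √(9216/35)·(5/144) = +0.563436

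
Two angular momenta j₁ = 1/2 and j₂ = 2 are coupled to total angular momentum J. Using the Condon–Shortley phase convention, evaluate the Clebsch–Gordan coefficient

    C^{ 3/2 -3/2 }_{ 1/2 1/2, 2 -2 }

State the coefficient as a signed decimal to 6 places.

j₁+j₂−J=1  J+j₁−j₂=0  J−j₁+j₂=3  j₁+j₂+J+1=5
(j₁±m₁, j₂±m₂, J±M) = (1,0,0,4,0,3)
P² = 144/5
sum k=0..0:
  [0] +1/6 = 1/6
S = 1/6
C² = P²·S² = 4/5 ; C = +0.894427

+0.894427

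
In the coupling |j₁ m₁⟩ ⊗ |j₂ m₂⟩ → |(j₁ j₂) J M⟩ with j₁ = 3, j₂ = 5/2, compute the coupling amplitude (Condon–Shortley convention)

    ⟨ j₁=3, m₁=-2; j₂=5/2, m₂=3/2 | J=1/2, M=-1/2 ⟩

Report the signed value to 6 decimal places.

j₁+j₂−J=5  J+j₁−j₂=1  J−j₁+j₂=0  j₁+j₂+J+1=7
(j₁±m₁, j₂±m₂, J±M) = (1,5,4,1,0,1)
P² = 960/7
sum k=4..4:
  [4] +1/24 = 1/24
S = 1/24
C² = P²·S² = 5/21 ; C = +0.487950

+0.487950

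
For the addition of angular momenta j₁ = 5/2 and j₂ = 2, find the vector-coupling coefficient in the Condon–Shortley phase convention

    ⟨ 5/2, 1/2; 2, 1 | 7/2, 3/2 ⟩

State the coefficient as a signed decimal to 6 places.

√[8·1!4!3!/9! · 3!2!3!1!5!2!] = √(384/7)
  +(−1)^0/∏(0,1,2,3,2,0)! = 1/24  (running 1/24)
  +(−1)^1/∏(1,0,1,2,3,1)! = -1/12  (running -1/24)
⟨..|..⟩ = √(384/7)·(-1/24) = -0.308607

−√(2/21) = -0.308607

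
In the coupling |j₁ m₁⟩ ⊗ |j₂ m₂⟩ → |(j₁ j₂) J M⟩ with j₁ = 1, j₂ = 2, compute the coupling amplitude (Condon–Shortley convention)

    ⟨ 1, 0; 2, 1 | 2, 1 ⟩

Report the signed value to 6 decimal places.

−√(1/6) ≈ -0.408248

j₁+j₂−J=1  J+j₁−j₂=1  J−j₁+j₂=3  j₁+j₂+J+1=6
(j₁±m₁, j₂±m₂, J±M) = (1,1,3,1,3,1)
P² = 3/2
sum k=0..1:
  [0] +1/6 = 1/6
  [1] −1/2 = -1/2
S = -1/3
C² = P²·S² = 1/6 ; C = -0.408248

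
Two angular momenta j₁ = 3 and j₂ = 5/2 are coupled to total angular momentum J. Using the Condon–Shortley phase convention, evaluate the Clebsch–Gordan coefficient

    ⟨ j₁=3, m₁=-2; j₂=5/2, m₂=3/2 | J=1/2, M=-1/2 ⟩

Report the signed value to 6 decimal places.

√[2·5!1!0!/7! · 1!5!4!1!0!1!] = √(960/7)
  +(−1)^4/∏(4,1,1,0,0,0)! = 1/24  (running 1/24)
⟨..|..⟩ = √(960/7)·(1/24) = +0.487950

+0.487950  (= +√(5/21))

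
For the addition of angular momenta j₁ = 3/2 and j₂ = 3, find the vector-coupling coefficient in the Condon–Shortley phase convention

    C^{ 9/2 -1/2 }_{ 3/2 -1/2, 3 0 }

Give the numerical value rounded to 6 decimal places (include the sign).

√[10·0!3!6!/10! · 1!2!3!3!4!5!] = √(17280/7)
  +(−1)^0/∏(0,0,2,3,1,3)! = 1/72  (running 1/72)
⟨..|..⟩ = √(17280/7)·(1/72) = +0.690066

+√(10/21) = +0.690066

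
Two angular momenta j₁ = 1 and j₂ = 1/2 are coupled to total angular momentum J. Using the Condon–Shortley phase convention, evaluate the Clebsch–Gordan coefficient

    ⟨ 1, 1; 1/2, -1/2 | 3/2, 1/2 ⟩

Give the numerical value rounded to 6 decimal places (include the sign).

j₁+j₂−J=0  J+j₁−j₂=2  J−j₁+j₂=1  j₁+j₂+J+1=4
(j₁±m₁, j₂±m₂, J±M) = (2,0,0,1,2,1)
P² = 4/3
sum k=0..0:
  [0] +1/2 = 1/2
S = 1/2
C² = P²·S² = 1/3 ; C = +0.577350

+0.577350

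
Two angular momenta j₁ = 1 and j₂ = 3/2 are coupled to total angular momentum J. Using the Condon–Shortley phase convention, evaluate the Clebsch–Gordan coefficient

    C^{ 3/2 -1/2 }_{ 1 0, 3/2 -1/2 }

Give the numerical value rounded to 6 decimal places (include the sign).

+√(1/15) ≈ +0.258199

j₁+j₂−J=1  J+j₁−j₂=1  J−j₁+j₂=2  j₁+j₂+J+1=5
(j₁±m₁, j₂±m₂, J±M) = (1,1,1,2,1,2)
P² = 4/15
sum k=0..1:
  [0] +1/1 = 1
  [1] −1/2 = -1/2
S = 1/2
C² = P²·S² = 1/15 ; C = +0.258199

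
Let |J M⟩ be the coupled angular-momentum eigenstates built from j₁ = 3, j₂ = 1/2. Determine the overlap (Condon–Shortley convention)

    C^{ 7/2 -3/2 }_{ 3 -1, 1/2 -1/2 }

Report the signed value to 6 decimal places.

+0.845154

√[8·0!6!1!/8! · 2!4!0!1!2!5!] = √(11520/7)
  +(−1)^0/∏(0,0,4,0,2,1)! = 1/48  (running 1/48)
⟨..|..⟩ = √(11520/7)·(1/48) = +0.845154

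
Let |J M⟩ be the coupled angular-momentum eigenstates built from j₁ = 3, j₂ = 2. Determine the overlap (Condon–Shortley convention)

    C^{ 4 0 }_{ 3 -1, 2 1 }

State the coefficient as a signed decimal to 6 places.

−√(5/14) = -0.597614

triangle: 1!·5!·3!/10! = 720/3628800
(j±m)!: 2!·4!·3!·1!·4!·4! = 165888
prefactor² = (2J+1)·Δ·N² = 10368/35
  k=0: +1/(0!·1!·4!·3!·1!·0!) = 1/144
  k=1: −1/(1!·0!·3!·2!·2!·1!) = -1/24
Σ = -5/144  ⇒  CG² = 10368/35·(-5/144)² = 5/14
CG = −√(5/14) = -0.597614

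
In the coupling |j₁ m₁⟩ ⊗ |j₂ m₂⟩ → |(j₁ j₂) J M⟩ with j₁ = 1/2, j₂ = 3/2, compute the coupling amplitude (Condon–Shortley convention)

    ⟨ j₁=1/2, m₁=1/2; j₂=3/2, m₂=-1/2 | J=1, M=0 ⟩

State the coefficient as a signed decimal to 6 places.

+√(1/2) ≈ +0.707107

√[3·1!0!2!/4! · 1!0!1!2!1!1!] = √(1/2)
  +(−1)^0/∏(0,1,0,1,0,1)! = 1  (running 1)
⟨..|..⟩ = √(1/2)·(1) = +0.707107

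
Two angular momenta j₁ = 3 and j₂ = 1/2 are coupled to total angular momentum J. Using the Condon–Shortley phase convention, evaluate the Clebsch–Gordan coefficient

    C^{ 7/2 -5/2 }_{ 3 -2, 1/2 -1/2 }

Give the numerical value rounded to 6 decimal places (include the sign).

triangle: 0!×6!×1!/8! = 720/40320
(j±m)!: 1!×5!×0!×1!×1!×6! = 86400
prefactor² = (2J+1)×Δ×N² = 86400/7
  k=0: +1/(0!×0!×5!×0!×1!×1!) = 1/120
Σ = 1/120  ⇒  CG² = 86400/7×1/120² = 6/7
CG = +√(6/7) = +0.925820

+√(6/7) ≈ +0.925820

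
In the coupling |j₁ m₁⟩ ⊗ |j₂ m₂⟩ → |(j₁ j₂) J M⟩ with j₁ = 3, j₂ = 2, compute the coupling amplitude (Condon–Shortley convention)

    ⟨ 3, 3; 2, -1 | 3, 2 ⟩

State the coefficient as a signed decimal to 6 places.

√[7·2!4!2!/9! · 6!0!1!3!5!1!] = √(960)
  +(−1)^0/∏(0,2,0,1,4,1)! = 1/48  (running 1/48)
⟨..|..⟩ = √(960)·(1/48) = +0.645497

+√(5/12) ≈ +0.645497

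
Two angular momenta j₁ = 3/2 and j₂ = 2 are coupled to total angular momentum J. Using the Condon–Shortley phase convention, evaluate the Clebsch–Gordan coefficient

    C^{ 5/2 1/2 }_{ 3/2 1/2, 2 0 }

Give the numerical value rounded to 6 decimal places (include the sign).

triangle: 1!×2!×3!/7! = 12/5040
(j±m)!: 2!×1!×2!×2!×3!×2! = 96
prefactor² = (2J+1)×Δ×N² = 48/35
  k=0: +1/(0!×1!×1!×2!×1!×1!) = 1/2
  k=1: −1/(1!×0!×0!×1!×2!×2!) = -1/4
Σ = 1/4  ⇒  CG² = 48/35×1/4² = 3/35
CG = +√(3/35) = +0.292770

+√(3/35) = +0.292770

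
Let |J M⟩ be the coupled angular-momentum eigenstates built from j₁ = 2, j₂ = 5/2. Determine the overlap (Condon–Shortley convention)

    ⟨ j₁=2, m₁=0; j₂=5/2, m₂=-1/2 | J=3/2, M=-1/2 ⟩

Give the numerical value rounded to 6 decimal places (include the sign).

triangle: 3!×1!×2!/7! = 12/5040
(j±m)!: 2!×2!×2!×3!×1!×2! = 96
prefactor² = (2J+1)×Δ×N² = 32/35
  k=1: −1/(1!×2!×1!×1!×0!×1!) = -1/2
  k=2: +1/(2!×1!×0!×0!×1!×2!) = 1/4
Σ = -1/4  ⇒  CG² = 32/35×(-1/4)² = 2/35
CG = −√(2/35) = -0.239046

−√(2/35) ≈ -0.239046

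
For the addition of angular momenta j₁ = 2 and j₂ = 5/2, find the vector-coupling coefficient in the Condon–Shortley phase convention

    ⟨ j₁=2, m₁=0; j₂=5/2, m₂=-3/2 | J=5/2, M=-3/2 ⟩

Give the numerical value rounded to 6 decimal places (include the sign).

-0.119523  (= −√(1/70))

triangle: 2!*2!*3!/8! = 24/40320
(j±m)!: 2!*2!*1!*4!*1!*4! = 2304
prefactor² = (2J+1)*Δ*N² = 288/35
  k=0: +1/(0!*2!*2!*1!*0!*2!) = 1/8
  k=1: −1/(1!*1!*1!*0!*1!*3!) = -1/6
Σ = -1/24  ⇒  CG² = 288/35*(-1/24)² = 1/70
CG = −√(1/70) = -0.119523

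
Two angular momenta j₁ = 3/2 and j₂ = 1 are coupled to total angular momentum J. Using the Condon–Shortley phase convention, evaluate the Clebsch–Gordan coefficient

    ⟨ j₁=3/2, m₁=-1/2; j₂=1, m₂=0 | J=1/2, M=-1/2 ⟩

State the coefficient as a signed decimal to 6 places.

−√(1/3) ≈ -0.577350

√[2·2!1!0!/4! · 1!2!1!1!0!1!] = √(1/3)
  +(−1)^1/∏(1,1,1,0,0,0)! = -1  (running -1)
⟨..|..⟩ = √(1/3)·(-1) = -0.577350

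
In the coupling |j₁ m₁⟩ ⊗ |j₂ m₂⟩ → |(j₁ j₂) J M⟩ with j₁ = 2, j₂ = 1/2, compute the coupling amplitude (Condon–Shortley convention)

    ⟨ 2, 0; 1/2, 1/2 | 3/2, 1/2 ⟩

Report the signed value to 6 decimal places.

triangle: 1!×3!×0!/5! = 6/120
(j±m)!: 2!×2!×1!×0!×2!×1! = 8
prefactor² = (2J+1)×Δ×N² = 8/5
  k=1: −1/(1!×0!×1!×0!×2!×0!) = -1/2
Σ = -1/2  ⇒  CG² = 8/5×(-1/2)² = 2/5
CG = −√(2/5) = -0.632456

−√(2/5) = -0.632456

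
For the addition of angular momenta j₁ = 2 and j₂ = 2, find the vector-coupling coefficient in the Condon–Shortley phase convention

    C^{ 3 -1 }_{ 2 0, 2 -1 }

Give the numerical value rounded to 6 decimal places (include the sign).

+0.447214  (= +√(1/5))

j₁+j₂−J=1  J+j₁−j₂=3  J−j₁+j₂=3  j₁+j₂+J+1=8
(j₁±m₁, j₂±m₂, J±M) = (2,2,1,3,2,4)
P² = 36/5
sum k=0..1:
  [0] +1/4 = 1/4
  [1] −1/12 = -1/12
S = 1/6
C² = P²·S² = 1/5 ; C = +0.447214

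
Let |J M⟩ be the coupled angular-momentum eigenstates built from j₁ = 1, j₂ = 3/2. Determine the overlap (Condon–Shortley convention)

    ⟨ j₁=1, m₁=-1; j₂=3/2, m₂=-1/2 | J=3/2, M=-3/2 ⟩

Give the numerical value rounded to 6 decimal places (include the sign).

-0.632456

triangle: 1!×1!×2!/5! = 2/120
(j±m)!: 0!×2!×1!×2!×0!×3! = 24
prefactor² = (2J+1)×Δ×N² = 8/5
  k=1: −1/(1!×0!×1!×0!×0!×2!) = -1/2
Σ = -1/2  ⇒  CG² = 8/5×(-1/2)² = 2/5
CG = −√(2/5) = -0.632456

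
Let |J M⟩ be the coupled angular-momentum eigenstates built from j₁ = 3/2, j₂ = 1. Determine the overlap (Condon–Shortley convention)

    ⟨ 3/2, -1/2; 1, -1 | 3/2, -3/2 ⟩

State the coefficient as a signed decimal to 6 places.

√[4·1!2!1!/5! · 1!2!0!2!0!3!] = √(8/5)
  +(−1)^0/∏(0,1,2,0,0,1)! = 1/2  (running 1/2)
⟨..|..⟩ = √(8/5)·(1/2) = +0.632456

+√(2/5) = +0.632456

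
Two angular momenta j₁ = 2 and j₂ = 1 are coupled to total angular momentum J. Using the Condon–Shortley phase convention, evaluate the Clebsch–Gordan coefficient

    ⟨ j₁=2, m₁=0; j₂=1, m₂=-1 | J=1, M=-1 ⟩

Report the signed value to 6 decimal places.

+0.316228

triangle: 2!×2!×0!/5! = 4/120
(j±m)!: 2!×2!×0!×2!×0!×2! = 16
prefactor² = (2J+1)×Δ×N² = 8/5
  k=0: +1/(0!×2!×2!×0!×0!×0!) = 1/4
Σ = 1/4  ⇒  CG² = 8/5×1/4² = 1/10
CG = +√(1/10) = +0.316228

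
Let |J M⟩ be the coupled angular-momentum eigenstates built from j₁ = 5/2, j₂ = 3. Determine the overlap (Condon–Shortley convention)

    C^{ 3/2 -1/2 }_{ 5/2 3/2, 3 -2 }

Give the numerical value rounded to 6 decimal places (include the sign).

triangle: 4!·1!·2!/8! = 48/40320
(j±m)!: 4!·1!·1!·5!·1!·2! = 5760
prefactor² = (2J+1)·Δ·N² = 192/7
  k=0: +1/(0!·4!·1!·1!·0!·1!) = 1/24
  k=1: −1/(1!·3!·0!·0!·1!·2!) = -1/12
Σ = -1/24  ⇒  CG² = 192/7·(-1/24)² = 1/21
CG = −√(1/21) = -0.218218

−√(1/21) = -0.218218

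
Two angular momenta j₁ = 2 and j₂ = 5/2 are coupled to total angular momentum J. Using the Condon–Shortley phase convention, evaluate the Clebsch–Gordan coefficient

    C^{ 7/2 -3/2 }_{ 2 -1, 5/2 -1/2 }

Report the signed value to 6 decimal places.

j₁+j₂−J=1  J+j₁−j₂=3  J−j₁+j₂=4  j₁+j₂+J+1=9
(j₁±m₁, j₂±m₂, J±M) = (1,3,2,3,2,5)
P² = 384/7
sum k=0..1:
  [0] +1/24 = 1/24
  [1] −1/12 = -1/12
S = -1/24
C² = P²·S² = 2/21 ; C = -0.308607

−√(2/21) ≈ -0.308607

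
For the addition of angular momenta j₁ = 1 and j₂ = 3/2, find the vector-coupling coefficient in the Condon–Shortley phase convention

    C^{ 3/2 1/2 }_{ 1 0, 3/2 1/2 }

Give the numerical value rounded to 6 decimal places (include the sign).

j₁+j₂−J=1  J+j₁−j₂=1  J−j₁+j₂=2  j₁+j₂+J+1=5
(j₁±m₁, j₂±m₂, J±M) = (1,1,2,1,2,1)
P² = 4/15
sum k=0..1:
  [0] +1/2 = 1/2
  [1] −1/1 = -1
S = -1/2
C² = P²·S² = 1/15 ; C = -0.258199

−√(1/15) = -0.258199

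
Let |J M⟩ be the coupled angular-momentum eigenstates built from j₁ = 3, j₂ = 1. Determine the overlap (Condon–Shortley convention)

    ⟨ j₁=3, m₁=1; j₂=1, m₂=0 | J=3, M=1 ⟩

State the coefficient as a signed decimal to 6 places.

j₁+j₂−J=1  J+j₁−j₂=5  J−j₁+j₂=1  j₁+j₂+J+1=8
(j₁±m₁, j₂±m₂, J±M) = (4,2,1,1,4,2)
P² = 48
sum k=0..1:
  [0] +1/12 = 1/12
  [1] −1/24 = -1/24
S = 1/24
C² = P²·S² = 1/12 ; C = +0.288675

+0.288675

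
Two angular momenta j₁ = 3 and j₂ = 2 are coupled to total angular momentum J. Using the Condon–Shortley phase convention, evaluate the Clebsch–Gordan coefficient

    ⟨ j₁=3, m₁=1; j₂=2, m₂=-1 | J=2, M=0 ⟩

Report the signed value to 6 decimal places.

triangle: 3!×3!×1!/8! = 36/40320
(j±m)!: 4!×2!×1!×3!×2!×2! = 1152
prefactor² = (2J+1)×Δ×N² = 36/7
  k=0: +1/(0!×3!×2!×1!×1!×0!) = 1/12
  k=1: −1/(1!×2!×1!×0!×2!×1!) = -1/4
Σ = -1/6  ⇒  CG² = 36/7×(-1/6)² = 1/7
CG = −√(1/7) = -0.377964

−√(1/7) = -0.377964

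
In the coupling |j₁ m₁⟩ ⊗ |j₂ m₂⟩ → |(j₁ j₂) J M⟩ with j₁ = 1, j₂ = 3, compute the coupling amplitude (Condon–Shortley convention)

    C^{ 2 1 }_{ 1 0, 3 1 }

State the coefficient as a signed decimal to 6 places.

-0.617213  (= −√(8/21))

triangle: 2!×0!×4!/7! = 48/5040
(j±m)!: 1!×1!×4!×2!×3!×1! = 288
prefactor² = (2J+1)×Δ×N² = 96/7
  k=1: −1/(1!×1!×0!×3!×0!×1!) = -1/6
Σ = -1/6  ⇒  CG² = 96/7×(-1/6)² = 8/21
CG = −√(8/21) = -0.617213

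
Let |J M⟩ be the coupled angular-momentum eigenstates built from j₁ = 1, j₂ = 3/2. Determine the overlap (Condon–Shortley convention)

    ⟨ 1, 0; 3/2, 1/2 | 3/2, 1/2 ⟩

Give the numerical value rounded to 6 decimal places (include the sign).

-0.258199

j₁+j₂−J=1  J+j₁−j₂=1  J−j₁+j₂=2  j₁+j₂+J+1=5
(j₁±m₁, j₂±m₂, J±M) = (1,1,2,1,2,1)
P² = 4/15
sum k=0..1:
  [0] +1/2 = 1/2
  [1] −1/1 = -1
S = -1/2
C² = P²·S² = 1/15 ; C = -0.258199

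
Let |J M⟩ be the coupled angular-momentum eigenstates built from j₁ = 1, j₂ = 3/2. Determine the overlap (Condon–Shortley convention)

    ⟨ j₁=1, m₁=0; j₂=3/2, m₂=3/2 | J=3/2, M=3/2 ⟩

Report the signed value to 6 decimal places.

−√(3/5) ≈ -0.774597

triangle: 1!·1!·2!/5! = 2/120
(j±m)!: 1!·1!·3!·0!·3!·0! = 36
prefactor² = (2J+1)·Δ·N² = 12/5
  k=1: −1/(1!·0!·0!·2!·1!·0!) = -1/2
Σ = -1/2  ⇒  CG² = 12/5·(-1/2)² = 3/5
CG = −√(3/5) = -0.774597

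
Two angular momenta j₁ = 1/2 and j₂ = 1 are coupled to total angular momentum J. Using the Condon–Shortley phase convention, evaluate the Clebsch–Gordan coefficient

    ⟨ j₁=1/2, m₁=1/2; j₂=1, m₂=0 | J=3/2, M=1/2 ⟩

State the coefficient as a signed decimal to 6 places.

+0.816497  (= +√(2/3))

triangle: 0!×1!×2!/4! = 2/24
(j±m)!: 1!×0!×1!×1!×2!×1! = 2
prefactor² = (2J+1)×Δ×N² = 2/3
  k=0: +1/(0!×0!×0!×1!×1!×1!) = 1
Σ = 1  ⇒  CG² = 2/3×1² = 2/3
CG = +√(2/3) = +0.816497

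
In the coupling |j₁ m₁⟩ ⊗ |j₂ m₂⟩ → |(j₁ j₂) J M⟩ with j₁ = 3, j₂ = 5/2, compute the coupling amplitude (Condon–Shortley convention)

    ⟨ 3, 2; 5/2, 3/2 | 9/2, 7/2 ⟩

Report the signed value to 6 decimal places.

j₁+j₂−J=1  J+j₁−j₂=5  J−j₁+j₂=4  j₁+j₂+J+1=11
(j₁±m₁, j₂±m₂, J±M) = (5,1,4,1,8,1)
P² = 921600/11
sum k=0..1:
  [0] +1/576 = 1/576
  [1] −1/720 = -1/720
S = 1/2880
C² = P²·S² = 1/99 ; C = +0.100504

+0.100504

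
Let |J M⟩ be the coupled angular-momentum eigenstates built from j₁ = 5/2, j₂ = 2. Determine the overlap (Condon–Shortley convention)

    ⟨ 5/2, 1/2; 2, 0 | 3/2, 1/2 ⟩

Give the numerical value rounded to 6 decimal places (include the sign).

j₁+j₂−J=3  J+j₁−j₂=2  J−j₁+j₂=1  j₁+j₂+J+1=7
(j₁±m₁, j₂±m₂, J±M) = (3,2,2,2,2,1)
P² = 32/35
sum k=1..2:
  [1] −1/2 = -1/2
  [2] +1/4 = 1/4
S = -1/4
C² = P²·S² = 2/35 ; C = -0.239046

-0.239046  (= −√(2/35))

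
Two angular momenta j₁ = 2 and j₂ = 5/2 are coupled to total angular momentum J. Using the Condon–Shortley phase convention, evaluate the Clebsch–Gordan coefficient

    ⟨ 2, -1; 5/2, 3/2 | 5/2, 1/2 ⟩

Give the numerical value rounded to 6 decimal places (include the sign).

+√(6/35) = +0.414039

√[6·2!2!3!/8! · 1!3!4!1!3!2!] = √(216/35)
  +(−1)^1/∏(1,1,2,3,0,0)! = -1/12  (running -1/12)
  +(−1)^2/∏(2,0,1,2,1,1)! = 1/4  (running 1/6)
⟨..|..⟩ = √(216/35)·(1/6) = +0.414039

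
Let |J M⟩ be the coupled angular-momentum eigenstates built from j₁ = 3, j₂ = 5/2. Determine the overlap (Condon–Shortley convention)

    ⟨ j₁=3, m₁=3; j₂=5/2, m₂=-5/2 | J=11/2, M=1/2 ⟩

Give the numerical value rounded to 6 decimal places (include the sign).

√[12·0!6!5!/12! · 6!0!0!5!6!5!] = √(1244160000/77)
  +(−1)^0/∏(0,0,0,0,6,5)! = 1/86400  (running 1/86400)
⟨..|..⟩ = √(1244160000/77)·(1/86400) = +0.046524

+0.046524  (= +√(1/462))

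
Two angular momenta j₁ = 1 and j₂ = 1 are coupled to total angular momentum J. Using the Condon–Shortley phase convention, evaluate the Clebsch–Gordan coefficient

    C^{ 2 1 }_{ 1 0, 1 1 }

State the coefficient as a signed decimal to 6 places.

+√(1/2) ≈ +0.707107

triangle: 0!×2!×2!/5! = 4/120
(j±m)!: 1!×1!×2!×0!×3!×1! = 12
prefactor² = (2J+1)×Δ×N² = 2
  k=0: +1/(0!×0!×1!×2!×1!×0!) = 1/2
Σ = 1/2  ⇒  CG² = 2×1/2² = 1/2
CG = +√(1/2) = +0.707107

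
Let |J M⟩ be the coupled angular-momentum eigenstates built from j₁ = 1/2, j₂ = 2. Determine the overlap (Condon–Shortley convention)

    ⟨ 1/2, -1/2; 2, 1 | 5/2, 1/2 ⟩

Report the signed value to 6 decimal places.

+0.632456

triangle: 0!*1!*4!/6! = 24/720
(j±m)!: 0!*1!*3!*1!*3!*2! = 72
prefactor² = (2J+1)*Δ*N² = 72/5
  k=0: +1/(0!*0!*1!*3!*0!*1!) = 1/6
Σ = 1/6  ⇒  CG² = 72/5*1/6² = 2/5
CG = +√(2/5) = +0.632456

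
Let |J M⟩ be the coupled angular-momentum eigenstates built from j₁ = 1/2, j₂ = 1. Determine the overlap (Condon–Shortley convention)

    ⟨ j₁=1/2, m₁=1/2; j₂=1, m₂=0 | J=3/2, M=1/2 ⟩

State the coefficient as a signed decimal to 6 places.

triangle: 0!·1!·2!/4! = 2/24
(j±m)!: 1!·0!·1!·1!·2!·1! = 2
prefactor² = (2J+1)·Δ·N² = 2/3
  k=0: +1/(0!·0!·0!·1!·1!·1!) = 1
Σ = 1  ⇒  CG² = 2/3·1² = 2/3
CG = +√(2/3) = +0.816497

+√(2/3) = +0.816497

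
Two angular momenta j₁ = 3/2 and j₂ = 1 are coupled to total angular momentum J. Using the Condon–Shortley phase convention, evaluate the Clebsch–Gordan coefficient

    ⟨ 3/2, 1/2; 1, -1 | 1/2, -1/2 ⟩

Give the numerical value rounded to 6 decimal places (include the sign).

j₁+j₂−J=2  J+j₁−j₂=1  J−j₁+j₂=0  j₁+j₂+J+1=4
(j₁±m₁, j₂±m₂, J±M) = (2,1,0,2,0,1)
P² = 2/3
sum k=0..0:
  [0] +1/2 = 1/2
S = 1/2
C² = P²·S² = 1/6 ; C = +0.408248

+√(1/6) = +0.408248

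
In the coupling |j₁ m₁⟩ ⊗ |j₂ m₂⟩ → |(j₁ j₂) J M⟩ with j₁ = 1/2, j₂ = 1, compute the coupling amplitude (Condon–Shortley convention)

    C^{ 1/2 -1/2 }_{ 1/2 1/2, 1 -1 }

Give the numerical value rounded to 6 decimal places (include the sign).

+√(2/3) ≈ +0.816497

triangle: 1!*0!*1!/3! = 1/6
(j±m)!: 1!*0!*0!*2!*0!*1! = 2
prefactor² = (2J+1)*Δ*N² = 2/3
  k=0: +1/(0!*1!*0!*0!*0!*1!) = 1
Σ = 1  ⇒  CG² = 2/3*1² = 2/3
CG = +√(2/3) = +0.816497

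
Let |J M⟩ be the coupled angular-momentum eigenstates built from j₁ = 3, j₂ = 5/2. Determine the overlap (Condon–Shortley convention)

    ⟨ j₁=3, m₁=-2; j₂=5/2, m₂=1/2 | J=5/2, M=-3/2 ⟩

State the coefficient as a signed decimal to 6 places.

+0.267261  (= +√(1/14))

triangle: 3!*3!*2!/9! = 72/362880
(j±m)!: 1!*5!*3!*2!*1!*4! = 34560
prefactor² = (2J+1)*Δ*N² = 288/7
  k=2: +1/(2!*1!*3!*1!*0!*1!) = 1/12
  k=3: −1/(3!*0!*2!*0!*1!*2!) = -1/24
Σ = 1/24  ⇒  CG² = 288/7*1/24² = 1/14
CG = +√(1/14) = +0.267261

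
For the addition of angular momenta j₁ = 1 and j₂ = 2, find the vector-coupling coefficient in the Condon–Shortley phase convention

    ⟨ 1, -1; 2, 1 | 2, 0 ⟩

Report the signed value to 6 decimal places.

-0.707107  (= −√(1/2))

j₁+j₂−J=1  J+j₁−j₂=1  J−j₁+j₂=3  j₁+j₂+J+1=6
(j₁±m₁, j₂±m₂, J±M) = (0,2,3,1,2,2)
P² = 2
sum k=1..1:
  [1] −1/2 = -1/2
S = -1/2
C² = P²·S² = 1/2 ; C = -0.707107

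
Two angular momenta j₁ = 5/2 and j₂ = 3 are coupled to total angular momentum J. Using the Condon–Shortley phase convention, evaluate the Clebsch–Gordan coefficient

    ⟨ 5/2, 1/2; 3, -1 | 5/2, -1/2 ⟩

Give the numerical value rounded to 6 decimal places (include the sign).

−√(8/35) = -0.478091

triangle: 3!×2!×3!/9! = 72/362880
(j±m)!: 3!×2!×2!×4!×2!×3! = 6912
prefactor² = (2J+1)×Δ×N² = 288/35
  k=0: +1/(0!×3!×2!×2!×0!×1!) = 1/24
  k=1: −1/(1!×2!×1!×1!×1!×2!) = -1/4
  k=2: +1/(2!×1!×0!×0!×2!×3!) = 1/24
Σ = -1/6  ⇒  CG² = 288/35×(-1/6)² = 8/35
CG = −√(8/35) = -0.478091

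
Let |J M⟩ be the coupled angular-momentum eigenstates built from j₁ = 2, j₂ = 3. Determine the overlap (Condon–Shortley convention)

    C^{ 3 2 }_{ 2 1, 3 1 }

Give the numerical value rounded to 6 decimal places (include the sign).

−√(1/4) ≈ -0.500000

j₁+j₂−J=2  J+j₁−j₂=2  J−j₁+j₂=4  j₁+j₂+J+1=9
(j₁±m₁, j₂±m₂, J±M) = (3,1,4,2,5,1)
P² = 64
sum k=0..1:
  [0] +1/48 = 1/48
  [1] −1/12 = -1/12
S = -1/16
C² = P²·S² = 1/4 ; C = -0.500000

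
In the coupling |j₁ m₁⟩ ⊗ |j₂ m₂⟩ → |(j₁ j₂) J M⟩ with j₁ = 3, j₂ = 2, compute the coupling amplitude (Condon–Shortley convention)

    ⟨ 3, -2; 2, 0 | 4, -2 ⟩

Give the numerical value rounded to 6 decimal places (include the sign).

−√(12/35) = -0.585540

√[9·1!5!3!/10! · 1!5!2!2!2!6!] = √(8640/7)
  +(−1)^0/∏(0,1,5,2,0,1)! = 1/240  (running 1/240)
  +(−1)^1/∏(1,0,4,1,1,2)! = -1/48  (running -1/60)
⟨..|..⟩ = √(8640/7)·(-1/60) = -0.585540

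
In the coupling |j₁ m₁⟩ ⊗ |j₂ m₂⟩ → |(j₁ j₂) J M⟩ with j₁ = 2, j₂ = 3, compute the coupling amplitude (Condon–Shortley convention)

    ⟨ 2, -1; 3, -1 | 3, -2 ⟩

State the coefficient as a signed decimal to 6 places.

-0.500000  (= −√(1/4))

√[7·2!2!4!/9! · 1!3!2!4!1!5!] = √(64)
  +(−1)^1/∏(1,1,2,1,0,3)! = -1/12  (running -1/12)
  +(−1)^2/∏(2,0,1,0,1,4)! = 1/48  (running -1/16)
⟨..|..⟩ = √(64)·(-1/16) = -0.500000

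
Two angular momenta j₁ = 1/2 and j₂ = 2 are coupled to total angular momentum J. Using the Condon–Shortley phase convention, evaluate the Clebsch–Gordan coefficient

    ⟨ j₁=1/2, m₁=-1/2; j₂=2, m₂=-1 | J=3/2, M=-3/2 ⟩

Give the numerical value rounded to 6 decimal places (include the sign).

√[4·1!0!3!/5! · 0!1!1!3!0!3!] = √(36/5)
  +(−1)^1/∏(1,0,0,0,0,3)! = -1/6  (running -1/6)
⟨..|..⟩ = √(36/5)·(-1/6) = -0.447214

-0.447214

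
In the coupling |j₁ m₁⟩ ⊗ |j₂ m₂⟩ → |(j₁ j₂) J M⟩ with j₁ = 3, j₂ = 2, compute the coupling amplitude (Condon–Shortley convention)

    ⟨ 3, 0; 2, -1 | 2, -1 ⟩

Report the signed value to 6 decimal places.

j₁+j₂−J=3  J+j₁−j₂=3  J−j₁+j₂=1  j₁+j₂+J+1=8
(j₁±m₁, j₂±m₂, J±M) = (3,3,1,3,1,3)
P² = 81/14
sum k=0..1:
  [0] +1/36 = 1/36
  [1] −1/4 = -1/4
S = -2/9
C² = P²·S² = 2/7 ; C = -0.534522

−√(2/7) ≈ -0.534522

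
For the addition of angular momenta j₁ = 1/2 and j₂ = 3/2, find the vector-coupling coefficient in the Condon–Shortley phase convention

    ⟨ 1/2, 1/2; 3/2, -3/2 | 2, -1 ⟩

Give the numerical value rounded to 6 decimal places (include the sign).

+0.500000  (= +√(1/4))

j₁+j₂−J=0  J+j₁−j₂=1  J−j₁+j₂=3  j₁+j₂+J+1=5
(j₁±m₁, j₂±m₂, J±M) = (1,0,0,3,1,3)
P² = 9
sum k=0..0:
  [0] +1/6 = 1/6
S = 1/6
C² = P²·S² = 1/4 ; C = +0.500000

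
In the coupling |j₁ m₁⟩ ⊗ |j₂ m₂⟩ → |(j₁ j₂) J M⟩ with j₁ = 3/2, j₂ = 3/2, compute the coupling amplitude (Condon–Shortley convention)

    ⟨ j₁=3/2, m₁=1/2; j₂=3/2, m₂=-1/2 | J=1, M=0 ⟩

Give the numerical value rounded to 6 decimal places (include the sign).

-0.223607  (= −√(1/20))

√[3·2!1!1!/5! · 2!1!1!2!1!1!] = √(1/5)
  +(−1)^0/∏(0,2,1,1,0,0)! = 1/2  (running 1/2)
  +(−1)^1/∏(1,1,0,0,1,1)! = -1  (running -1/2)
⟨..|..⟩ = √(1/5)·(-1/2) = -0.223607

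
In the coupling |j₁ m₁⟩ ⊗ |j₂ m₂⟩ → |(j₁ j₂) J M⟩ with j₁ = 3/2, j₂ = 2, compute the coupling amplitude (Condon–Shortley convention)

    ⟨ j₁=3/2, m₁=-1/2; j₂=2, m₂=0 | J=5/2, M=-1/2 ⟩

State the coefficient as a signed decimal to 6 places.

−√(3/35) ≈ -0.292770

j₁+j₂−J=1  J+j₁−j₂=2  J−j₁+j₂=3  j₁+j₂+J+1=7
(j₁±m₁, j₂±m₂, J±M) = (1,2,2,2,2,3)
P² = 48/35
sum k=0..1:
  [0] +1/4 = 1/4
  [1] −1/2 = -1/2
S = -1/4
C² = P²·S² = 3/35 ; C = -0.292770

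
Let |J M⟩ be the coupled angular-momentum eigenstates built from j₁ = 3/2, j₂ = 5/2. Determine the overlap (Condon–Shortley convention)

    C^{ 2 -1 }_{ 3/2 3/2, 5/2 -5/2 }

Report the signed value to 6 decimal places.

triangle: 2!·1!·3!/7! = 12/5040
(j±m)!: 3!·0!·0!·5!·1!·3! = 4320
prefactor² = (2J+1)·Δ·N² = 360/7
  k=0: +1/(0!·2!·0!·0!·1!·3!) = 1/12
Σ = 1/12  ⇒  CG² = 360/7·1/12² = 5/14
CG = +√(5/14) = +0.597614

+0.597614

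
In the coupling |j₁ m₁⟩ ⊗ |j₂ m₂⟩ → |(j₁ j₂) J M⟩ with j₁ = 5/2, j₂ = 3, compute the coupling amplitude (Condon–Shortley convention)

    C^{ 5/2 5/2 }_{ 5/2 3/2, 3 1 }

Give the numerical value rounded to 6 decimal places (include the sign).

-0.534522

j₁+j₂−J=3  J+j₁−j₂=2  J−j₁+j₂=3  j₁+j₂+J+1=9
(j₁±m₁, j₂±m₂, J±M) = (4,1,4,2,5,0)
P² = 1152/7
sum k=1..1:
  [1] −1/24 = -1/24
S = -1/24
C² = P²·S² = 2/7 ; C = -0.534522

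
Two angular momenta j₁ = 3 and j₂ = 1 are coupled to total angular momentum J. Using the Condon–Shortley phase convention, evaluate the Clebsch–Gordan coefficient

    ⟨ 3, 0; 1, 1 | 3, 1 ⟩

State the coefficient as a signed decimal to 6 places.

-0.707107  (= −√(1/2))

√[7·1!5!1!/8! · 3!3!2!0!4!2!] = √(72)
  +(−1)^1/∏(1,0,2,1,3,0)! = -1/12  (running -1/12)
⟨..|..⟩ = √(72)·(-1/12) = -0.707107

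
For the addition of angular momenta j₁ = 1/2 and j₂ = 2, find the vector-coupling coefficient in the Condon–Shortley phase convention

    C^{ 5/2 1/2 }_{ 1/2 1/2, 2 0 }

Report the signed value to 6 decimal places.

triangle: 0!*1!*4!/6! = 24/720
(j±m)!: 1!*0!*2!*2!*3!*2! = 48
prefactor² = (2J+1)*Δ*N² = 48/5
  k=0: +1/(0!*0!*0!*2!*1!*2!) = 1/4
Σ = 1/4  ⇒  CG² = 48/5*1/4² = 3/5
CG = +√(3/5) = +0.774597

+√(3/5) ≈ +0.774597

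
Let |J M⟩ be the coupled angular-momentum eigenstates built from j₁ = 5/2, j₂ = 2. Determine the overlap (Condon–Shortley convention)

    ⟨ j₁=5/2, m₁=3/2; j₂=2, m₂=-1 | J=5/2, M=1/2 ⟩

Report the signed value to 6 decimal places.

triangle: 2!×3!×2!/8! = 24/40320
(j±m)!: 4!×1!×1!×3!×3!×2! = 1728
prefactor² = (2J+1)×Δ×N² = 216/35
  k=0: +1/(0!×2!×1!×1!×2!×1!) = 1/4
  k=1: −1/(1!×1!×0!×0!×3!×2!) = -1/12
Σ = 1/6  ⇒  CG² = 216/35×1/6² = 6/35
CG = +√(6/35) = +0.414039

+0.414039  (= +√(6/35))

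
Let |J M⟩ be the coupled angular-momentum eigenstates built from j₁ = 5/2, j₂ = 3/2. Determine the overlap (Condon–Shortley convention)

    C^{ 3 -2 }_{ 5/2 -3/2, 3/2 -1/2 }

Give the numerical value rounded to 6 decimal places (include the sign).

−√(1/12) ≈ -0.288675

triangle: 1!·4!·2!/8! = 48/40320
(j±m)!: 1!·4!·1!·2!·1!·5! = 5760
prefactor² = (2J+1)·Δ·N² = 48
  k=0: +1/(0!·1!·4!·1!·0!·1!) = 1/24
  k=1: −1/(1!·0!·3!·0!·1!·2!) = -1/12
Σ = -1/24  ⇒  CG² = 48·(-1/24)² = 1/12
CG = −√(1/12) = -0.288675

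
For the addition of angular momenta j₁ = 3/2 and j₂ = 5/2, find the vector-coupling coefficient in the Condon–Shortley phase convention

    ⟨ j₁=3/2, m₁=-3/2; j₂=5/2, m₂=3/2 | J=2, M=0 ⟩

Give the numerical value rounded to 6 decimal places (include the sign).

+0.654654

√[5·2!1!3!/7! · 0!3!4!1!2!2!] = √(48/7)
  +(−1)^2/∏(2,0,1,2,0,1)! = 1/4  (running 1/4)
⟨..|..⟩ = √(48/7)·(1/4) = +0.654654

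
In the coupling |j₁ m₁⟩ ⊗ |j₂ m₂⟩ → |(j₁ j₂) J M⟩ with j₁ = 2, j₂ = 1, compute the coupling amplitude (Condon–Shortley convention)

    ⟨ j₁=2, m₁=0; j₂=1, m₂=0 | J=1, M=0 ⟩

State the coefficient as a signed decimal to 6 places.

√[3·2!2!0!/5! · 2!2!1!1!1!1!] = √(2/5)
  +(−1)^1/∏(1,1,1,0,1,0)! = -1  (running -1)
⟨..|..⟩ = √(2/5)·(-1) = -0.632456

−√(2/5) = -0.632456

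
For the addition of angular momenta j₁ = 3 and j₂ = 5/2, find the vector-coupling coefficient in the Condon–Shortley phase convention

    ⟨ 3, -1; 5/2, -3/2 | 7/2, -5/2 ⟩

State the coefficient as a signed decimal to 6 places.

triangle: 2!×4!×3!/10! = 288/3628800
(j±m)!: 2!×4!×1!×4!×1!×6! = 829440
prefactor² = (2J+1)×Δ×N² = 18432/35
  k=0: +1/(0!×2!×4!×1!×0!×2!) = 1/96
  k=1: −1/(1!×1!×3!×0!×1!×3!) = -1/36
Σ = -5/288  ⇒  CG² = 18432/35×(-5/288)² = 10/63
CG = −√(10/63) = -0.398410

-0.398410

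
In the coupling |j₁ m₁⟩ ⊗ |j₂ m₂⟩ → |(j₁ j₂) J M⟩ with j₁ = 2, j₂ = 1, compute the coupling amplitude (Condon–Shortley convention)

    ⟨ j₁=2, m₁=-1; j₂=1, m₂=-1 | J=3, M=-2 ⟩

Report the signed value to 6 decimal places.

triangle: 0!×4!×2!/7! = 48/5040
(j±m)!: 1!×3!×0!×2!×1!×5! = 1440
prefactor² = (2J+1)×Δ×N² = 96
  k=0: +1/(0!×0!×3!×0!×1!×2!) = 1/12
Σ = 1/12  ⇒  CG² = 96×1/12² = 2/3
CG = +√(2/3) = +0.816497

+√(2/3) = +0.816497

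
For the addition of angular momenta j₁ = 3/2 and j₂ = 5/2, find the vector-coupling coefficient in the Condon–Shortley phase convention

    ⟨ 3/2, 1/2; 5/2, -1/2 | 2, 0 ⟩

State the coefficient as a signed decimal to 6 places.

√[5·2!1!3!/7! · 2!1!2!3!2!2!] = √(8/7)
  +(−1)^0/∏(0,2,1,2,0,1)! = 1/4  (running 1/4)
  +(−1)^1/∏(1,1,0,1,1,2)! = -1/2  (running -1/4)
⟨..|..⟩ = √(8/7)·(-1/4) = -0.267261

-0.267261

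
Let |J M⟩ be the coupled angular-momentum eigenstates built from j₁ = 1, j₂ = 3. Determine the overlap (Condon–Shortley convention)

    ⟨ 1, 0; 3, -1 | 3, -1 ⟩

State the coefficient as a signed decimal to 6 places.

+√(1/12) = +0.288675

triangle: 1!·1!·5!/8! = 120/40320
(j±m)!: 1!·1!·2!·4!·2!·4! = 2304
prefactor² = (2J+1)·Δ·N² = 48
  k=0: +1/(0!·1!·1!·2!·0!·3!) = 1/12
  k=1: −1/(1!·0!·0!·1!·1!·4!) = -1/24
Σ = 1/24  ⇒  CG² = 48·1/24² = 1/12
CG = +√(1/12) = +0.288675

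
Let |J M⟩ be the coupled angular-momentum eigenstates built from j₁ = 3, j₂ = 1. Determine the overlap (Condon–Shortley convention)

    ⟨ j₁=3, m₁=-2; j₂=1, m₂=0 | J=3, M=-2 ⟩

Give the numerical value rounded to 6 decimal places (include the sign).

triangle: 1!×5!×1!/8! = 120/40320
(j±m)!: 1!×5!×1!×1!×1!×5! = 14400
prefactor² = (2J+1)×Δ×N² = 300
  k=0: +1/(0!×1!×5!×1!×0!×0!) = 1/120
  k=1: −1/(1!×0!×4!×0!×1!×1!) = -1/24
Σ = -1/30  ⇒  CG² = 300×(-1/30)² = 1/3
CG = −√(1/3) = -0.577350

-0.577350  (= −√(1/3))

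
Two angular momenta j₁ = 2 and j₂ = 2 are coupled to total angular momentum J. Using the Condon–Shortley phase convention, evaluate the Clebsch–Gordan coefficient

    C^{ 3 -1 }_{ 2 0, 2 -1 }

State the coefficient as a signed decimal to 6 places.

triangle: 1!*3!*3!/8! = 36/40320
(j±m)!: 2!*2!*1!*3!*2!*4! = 1152
prefactor² = (2J+1)*Δ*N² = 36/5
  k=0: +1/(0!*1!*2!*1!*1!*2!) = 1/4
  k=1: −1/(1!*0!*1!*0!*2!*3!) = -1/12
Σ = 1/6  ⇒  CG² = 36/5*1/6² = 1/5
CG = +√(1/5) = +0.447214

+0.447214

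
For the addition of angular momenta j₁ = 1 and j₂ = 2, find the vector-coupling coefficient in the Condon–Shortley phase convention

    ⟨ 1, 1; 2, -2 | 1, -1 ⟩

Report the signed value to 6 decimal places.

√[3·2!0!2!/5! · 2!0!0!4!0!2!] = √(48/5)
  +(−1)^0/∏(0,2,0,0,0,2)! = 1/4  (running 1/4)
⟨..|..⟩ = √(48/5)·(1/4) = +0.774597

+√(3/5) = +0.774597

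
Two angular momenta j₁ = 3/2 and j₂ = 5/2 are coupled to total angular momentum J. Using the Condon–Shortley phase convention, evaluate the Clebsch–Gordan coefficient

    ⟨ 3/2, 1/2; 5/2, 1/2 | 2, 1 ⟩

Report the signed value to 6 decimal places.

−√(25/84) ≈ -0.545545

√[5·2!1!3!/7! · 2!1!3!2!3!1!] = √(12/7)
  +(−1)^0/∏(0,2,1,3,0,0)! = 1/12  (running 1/12)
  +(−1)^1/∏(1,1,0,2,1,1)! = -1/2  (running -5/12)
⟨..|..⟩ = √(12/7)·(-5/12) = -0.545545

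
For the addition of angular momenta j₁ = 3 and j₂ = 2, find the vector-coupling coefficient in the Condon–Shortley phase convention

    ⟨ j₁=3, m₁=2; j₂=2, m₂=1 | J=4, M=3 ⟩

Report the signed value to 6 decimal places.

+0.223607

triangle: 1!×5!×3!/10! = 720/3628800
(j±m)!: 5!×1!×3!×1!×7!×1! = 3628800
prefactor² = (2J+1)×Δ×N² = 6480
  k=0: +1/(0!×1!×1!×3!×4!×0!) = 1/144
  k=1: −1/(1!×0!×0!×2!×5!×1!) = -1/240
Σ = 1/360  ⇒  CG² = 6480×1/360² = 1/20
CG = +√(1/20) = +0.223607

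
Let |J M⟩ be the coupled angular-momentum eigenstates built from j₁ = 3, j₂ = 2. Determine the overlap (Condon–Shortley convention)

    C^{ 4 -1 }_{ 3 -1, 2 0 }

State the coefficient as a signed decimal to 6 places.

−√(3/28) ≈ -0.327327

√[9·1!5!3!/10! · 2!4!2!2!3!5!] = √(1728/7)
  +(−1)^0/∏(0,1,4,2,1,1)! = 1/48  (running 1/48)
  +(−1)^1/∏(1,0,3,1,2,2)! = -1/24  (running -1/48)
⟨..|..⟩ = √(1728/7)·(-1/48) = -0.327327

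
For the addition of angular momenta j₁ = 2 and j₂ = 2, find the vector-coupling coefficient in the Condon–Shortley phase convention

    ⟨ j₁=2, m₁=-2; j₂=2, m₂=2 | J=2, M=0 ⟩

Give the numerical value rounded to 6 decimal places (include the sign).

+0.534522  (= +√(2/7))

j₁+j₂−J=2  J+j₁−j₂=2  J−j₁+j₂=2  j₁+j₂+J+1=7
(j₁±m₁, j₂±m₂, J±M) = (0,4,4,0,2,2)
P² = 128/7
sum k=2..2:
  [2] +1/8 = 1/8
S = 1/8
C² = P²·S² = 2/7 ; C = +0.534522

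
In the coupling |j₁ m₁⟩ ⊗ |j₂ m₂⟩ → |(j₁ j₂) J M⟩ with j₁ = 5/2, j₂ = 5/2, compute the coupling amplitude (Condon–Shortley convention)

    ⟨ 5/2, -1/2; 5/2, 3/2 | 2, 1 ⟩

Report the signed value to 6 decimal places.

√[5·3!2!2!/8! · 2!3!4!1!3!1!] = √(36/7)
  +(−1)^2/∏(2,1,1,2,1,0)! = 1/4  (running 1/4)
  +(−1)^3/∏(3,0,0,1,2,1)! = -1/12  (running 1/6)
⟨..|..⟩ = √(36/7)·(1/6) = +0.377964

+0.377964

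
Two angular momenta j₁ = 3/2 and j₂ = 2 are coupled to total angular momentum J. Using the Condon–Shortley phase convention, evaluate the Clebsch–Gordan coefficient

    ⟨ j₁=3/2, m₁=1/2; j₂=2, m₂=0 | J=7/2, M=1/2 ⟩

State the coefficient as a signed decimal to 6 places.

j₁+j₂−J=0  J+j₁−j₂=3  J−j₁+j₂=4  j₁+j₂+J+1=8
(j₁±m₁, j₂±m₂, J±M) = (2,1,2,2,4,3)
P² = 1152/35
sum k=0..0:
  [0] +1/8 = 1/8
S = 1/8
C² = P²·S² = 18/35 ; C = +0.717137

+0.717137  (= +√(18/35))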